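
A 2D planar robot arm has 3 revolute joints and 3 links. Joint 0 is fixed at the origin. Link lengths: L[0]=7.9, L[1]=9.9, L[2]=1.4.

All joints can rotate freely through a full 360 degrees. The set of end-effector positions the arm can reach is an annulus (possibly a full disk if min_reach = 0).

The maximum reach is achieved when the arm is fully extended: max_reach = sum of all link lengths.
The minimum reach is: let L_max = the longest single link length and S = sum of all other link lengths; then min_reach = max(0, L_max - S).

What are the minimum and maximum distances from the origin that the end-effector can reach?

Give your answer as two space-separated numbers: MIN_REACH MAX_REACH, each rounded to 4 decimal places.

Answer: 0.6000 19.2000

Derivation:
Link lengths: [7.9, 9.9, 1.4]
max_reach = 7.9 + 9.9 + 1.4 = 19.2
L_max = max([7.9, 9.9, 1.4]) = 9.9
S (sum of others) = 19.2 - 9.9 = 9.3
min_reach = max(0, 9.9 - 9.3) = max(0, 0.6) = 0.6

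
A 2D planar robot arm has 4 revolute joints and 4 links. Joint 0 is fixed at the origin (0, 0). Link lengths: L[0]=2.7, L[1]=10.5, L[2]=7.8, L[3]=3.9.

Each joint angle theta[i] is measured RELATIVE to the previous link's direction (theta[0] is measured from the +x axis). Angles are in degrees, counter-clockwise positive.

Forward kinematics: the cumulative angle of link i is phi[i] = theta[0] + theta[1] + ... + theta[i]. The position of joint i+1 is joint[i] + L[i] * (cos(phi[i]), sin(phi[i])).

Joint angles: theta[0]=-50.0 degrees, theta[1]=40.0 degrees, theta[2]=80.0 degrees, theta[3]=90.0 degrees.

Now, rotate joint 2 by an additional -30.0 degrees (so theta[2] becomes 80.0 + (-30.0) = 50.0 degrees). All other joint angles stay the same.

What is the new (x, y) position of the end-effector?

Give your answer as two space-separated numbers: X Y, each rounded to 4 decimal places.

joint[0] = (0.0000, 0.0000)  (base)
link 0: phi[0] = -50 = -50 deg
  cos(-50 deg) = 0.6428, sin(-50 deg) = -0.7660
  joint[1] = (0.0000, 0.0000) + 2.7 * (0.6428, -0.7660) = (0.0000 + 1.7355, 0.0000 + -2.0683) = (1.7355, -2.0683)
link 1: phi[1] = -50 + 40 = -10 deg
  cos(-10 deg) = 0.9848, sin(-10 deg) = -0.1736
  joint[2] = (1.7355, -2.0683) + 10.5 * (0.9848, -0.1736) = (1.7355 + 10.3405, -2.0683 + -1.8233) = (12.0760, -3.8916)
link 2: phi[2] = -50 + 40 + 50 = 40 deg
  cos(40 deg) = 0.7660, sin(40 deg) = 0.6428
  joint[3] = (12.0760, -3.8916) + 7.8 * (0.7660, 0.6428) = (12.0760 + 5.9751, -3.8916 + 5.0137) = (18.0512, 1.1221)
link 3: phi[3] = -50 + 40 + 50 + 90 = 130 deg
  cos(130 deg) = -0.6428, sin(130 deg) = 0.7660
  joint[4] = (18.0512, 1.1221) + 3.9 * (-0.6428, 0.7660) = (18.0512 + -2.5069, 1.1221 + 2.9876) = (15.5443, 4.1097)
End effector: (15.5443, 4.1097)

Answer: 15.5443 4.1097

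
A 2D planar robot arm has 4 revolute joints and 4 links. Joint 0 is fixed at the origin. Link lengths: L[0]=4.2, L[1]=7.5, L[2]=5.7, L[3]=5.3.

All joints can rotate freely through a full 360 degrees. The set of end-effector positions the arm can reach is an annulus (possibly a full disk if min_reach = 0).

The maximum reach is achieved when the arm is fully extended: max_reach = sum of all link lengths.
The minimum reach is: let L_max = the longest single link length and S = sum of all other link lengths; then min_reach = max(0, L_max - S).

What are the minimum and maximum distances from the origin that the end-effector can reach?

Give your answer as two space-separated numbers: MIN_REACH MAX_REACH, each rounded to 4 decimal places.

Link lengths: [4.2, 7.5, 5.7, 5.3]
max_reach = 4.2 + 7.5 + 5.7 + 5.3 = 22.7
L_max = max([4.2, 7.5, 5.7, 5.3]) = 7.5
S (sum of others) = 22.7 - 7.5 = 15.2
min_reach = max(0, 7.5 - 15.2) = max(0, -7.7) = 0

Answer: 0.0000 22.7000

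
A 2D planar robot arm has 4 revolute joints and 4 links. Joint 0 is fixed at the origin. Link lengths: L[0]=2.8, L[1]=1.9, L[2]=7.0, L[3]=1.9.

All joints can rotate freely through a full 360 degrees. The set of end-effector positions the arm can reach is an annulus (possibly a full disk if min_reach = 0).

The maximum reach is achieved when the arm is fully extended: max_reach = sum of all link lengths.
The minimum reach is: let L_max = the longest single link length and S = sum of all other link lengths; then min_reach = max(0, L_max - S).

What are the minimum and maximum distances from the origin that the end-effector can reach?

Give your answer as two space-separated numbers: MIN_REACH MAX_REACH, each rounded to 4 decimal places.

Answer: 0.4000 13.6000

Derivation:
Link lengths: [2.8, 1.9, 7.0, 1.9]
max_reach = 2.8 + 1.9 + 7 + 1.9 = 13.6
L_max = max([2.8, 1.9, 7.0, 1.9]) = 7
S (sum of others) = 13.6 - 7 = 6.6
min_reach = max(0, 7 - 6.6) = max(0, 0.4) = 0.4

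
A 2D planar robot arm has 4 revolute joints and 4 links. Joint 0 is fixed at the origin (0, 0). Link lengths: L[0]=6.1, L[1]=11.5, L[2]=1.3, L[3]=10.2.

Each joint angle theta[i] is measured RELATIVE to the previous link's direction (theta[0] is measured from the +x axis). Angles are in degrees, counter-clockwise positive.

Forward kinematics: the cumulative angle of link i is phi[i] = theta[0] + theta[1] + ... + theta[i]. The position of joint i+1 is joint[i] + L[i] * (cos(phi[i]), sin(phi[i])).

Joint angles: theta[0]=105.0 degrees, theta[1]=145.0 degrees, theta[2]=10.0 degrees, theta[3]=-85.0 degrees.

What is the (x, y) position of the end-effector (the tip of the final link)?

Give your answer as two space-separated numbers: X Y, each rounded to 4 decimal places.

joint[0] = (0.0000, 0.0000)  (base)
link 0: phi[0] = 105 = 105 deg
  cos(105 deg) = -0.2588, sin(105 deg) = 0.9659
  joint[1] = (0.0000, 0.0000) + 6.1 * (-0.2588, 0.9659) = (0.0000 + -1.5788, 0.0000 + 5.8921) = (-1.5788, 5.8921)
link 1: phi[1] = 105 + 145 = 250 deg
  cos(250 deg) = -0.3420, sin(250 deg) = -0.9397
  joint[2] = (-1.5788, 5.8921) + 11.5 * (-0.3420, -0.9397) = (-1.5788 + -3.9332, 5.8921 + -10.8065) = (-5.5120, -4.9143)
link 2: phi[2] = 105 + 145 + 10 = 260 deg
  cos(260 deg) = -0.1736, sin(260 deg) = -0.9848
  joint[3] = (-5.5120, -4.9143) + 1.3 * (-0.1736, -0.9848) = (-5.5120 + -0.2257, -4.9143 + -1.2803) = (-5.7378, -6.1946)
link 3: phi[3] = 105 + 145 + 10 + -85 = 175 deg
  cos(175 deg) = -0.9962, sin(175 deg) = 0.0872
  joint[4] = (-5.7378, -6.1946) + 10.2 * (-0.9962, 0.0872) = (-5.7378 + -10.1612, -6.1946 + 0.8890) = (-15.8990, -5.3056)
End effector: (-15.8990, -5.3056)

Answer: -15.8990 -5.3056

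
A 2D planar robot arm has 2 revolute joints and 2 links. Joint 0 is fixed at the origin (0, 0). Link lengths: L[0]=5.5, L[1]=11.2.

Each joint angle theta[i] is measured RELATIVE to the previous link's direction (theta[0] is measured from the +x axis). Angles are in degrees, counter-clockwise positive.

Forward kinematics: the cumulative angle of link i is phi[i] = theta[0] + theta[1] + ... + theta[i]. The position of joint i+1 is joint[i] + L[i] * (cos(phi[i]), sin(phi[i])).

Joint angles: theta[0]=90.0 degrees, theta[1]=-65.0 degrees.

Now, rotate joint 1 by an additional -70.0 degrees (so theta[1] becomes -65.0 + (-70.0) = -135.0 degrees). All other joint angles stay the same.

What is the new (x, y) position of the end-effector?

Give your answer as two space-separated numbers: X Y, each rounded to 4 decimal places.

Answer: 7.9196 -2.4196

Derivation:
joint[0] = (0.0000, 0.0000)  (base)
link 0: phi[0] = 90 = 90 deg
  cos(90 deg) = 0.0000, sin(90 deg) = 1.0000
  joint[1] = (0.0000, 0.0000) + 5.5 * (0.0000, 1.0000) = (0.0000 + 0.0000, 0.0000 + 5.5000) = (0.0000, 5.5000)
link 1: phi[1] = 90 + -135 = -45 deg
  cos(-45 deg) = 0.7071, sin(-45 deg) = -0.7071
  joint[2] = (0.0000, 5.5000) + 11.2 * (0.7071, -0.7071) = (0.0000 + 7.9196, 5.5000 + -7.9196) = (7.9196, -2.4196)
End effector: (7.9196, -2.4196)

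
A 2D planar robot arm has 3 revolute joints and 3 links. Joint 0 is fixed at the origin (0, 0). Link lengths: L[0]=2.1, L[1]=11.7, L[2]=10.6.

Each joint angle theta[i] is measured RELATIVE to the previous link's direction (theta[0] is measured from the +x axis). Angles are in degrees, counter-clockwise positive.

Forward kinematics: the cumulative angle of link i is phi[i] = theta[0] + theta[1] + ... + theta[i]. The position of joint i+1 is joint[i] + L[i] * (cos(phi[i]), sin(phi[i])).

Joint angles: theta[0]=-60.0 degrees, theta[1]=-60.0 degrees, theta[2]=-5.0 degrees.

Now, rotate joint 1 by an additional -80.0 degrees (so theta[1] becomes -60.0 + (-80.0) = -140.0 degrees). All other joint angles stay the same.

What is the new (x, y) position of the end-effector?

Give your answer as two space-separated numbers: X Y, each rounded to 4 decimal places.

joint[0] = (0.0000, 0.0000)  (base)
link 0: phi[0] = -60 = -60 deg
  cos(-60 deg) = 0.5000, sin(-60 deg) = -0.8660
  joint[1] = (0.0000, 0.0000) + 2.1 * (0.5000, -0.8660) = (0.0000 + 1.0500, 0.0000 + -1.8187) = (1.0500, -1.8187)
link 1: phi[1] = -60 + -140 = -200 deg
  cos(-200 deg) = -0.9397, sin(-200 deg) = 0.3420
  joint[2] = (1.0500, -1.8187) + 11.7 * (-0.9397, 0.3420) = (1.0500 + -10.9944, -1.8187 + 4.0016) = (-9.9444, 2.1830)
link 2: phi[2] = -60 + -140 + -5 = -205 deg
  cos(-205 deg) = -0.9063, sin(-205 deg) = 0.4226
  joint[3] = (-9.9444, 2.1830) + 10.6 * (-0.9063, 0.4226) = (-9.9444 + -9.6069, 2.1830 + 4.4798) = (-19.5513, 6.6627)
End effector: (-19.5513, 6.6627)

Answer: -19.5513 6.6627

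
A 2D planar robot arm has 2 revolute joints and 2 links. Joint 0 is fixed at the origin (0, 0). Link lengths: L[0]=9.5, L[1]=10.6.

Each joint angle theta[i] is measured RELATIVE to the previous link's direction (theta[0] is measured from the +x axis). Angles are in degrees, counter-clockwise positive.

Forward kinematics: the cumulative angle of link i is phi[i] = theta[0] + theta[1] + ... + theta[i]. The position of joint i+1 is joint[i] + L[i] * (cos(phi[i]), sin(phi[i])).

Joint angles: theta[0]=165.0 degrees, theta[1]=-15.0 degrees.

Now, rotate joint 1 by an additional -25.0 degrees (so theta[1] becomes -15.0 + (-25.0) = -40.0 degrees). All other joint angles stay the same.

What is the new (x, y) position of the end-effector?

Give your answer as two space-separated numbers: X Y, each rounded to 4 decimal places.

joint[0] = (0.0000, 0.0000)  (base)
link 0: phi[0] = 165 = 165 deg
  cos(165 deg) = -0.9659, sin(165 deg) = 0.2588
  joint[1] = (0.0000, 0.0000) + 9.5 * (-0.9659, 0.2588) = (0.0000 + -9.1763, 0.0000 + 2.4588) = (-9.1763, 2.4588)
link 1: phi[1] = 165 + -40 = 125 deg
  cos(125 deg) = -0.5736, sin(125 deg) = 0.8192
  joint[2] = (-9.1763, 2.4588) + 10.6 * (-0.5736, 0.8192) = (-9.1763 + -6.0799, 2.4588 + 8.6830) = (-15.2562, 11.1418)
End effector: (-15.2562, 11.1418)

Answer: -15.2562 11.1418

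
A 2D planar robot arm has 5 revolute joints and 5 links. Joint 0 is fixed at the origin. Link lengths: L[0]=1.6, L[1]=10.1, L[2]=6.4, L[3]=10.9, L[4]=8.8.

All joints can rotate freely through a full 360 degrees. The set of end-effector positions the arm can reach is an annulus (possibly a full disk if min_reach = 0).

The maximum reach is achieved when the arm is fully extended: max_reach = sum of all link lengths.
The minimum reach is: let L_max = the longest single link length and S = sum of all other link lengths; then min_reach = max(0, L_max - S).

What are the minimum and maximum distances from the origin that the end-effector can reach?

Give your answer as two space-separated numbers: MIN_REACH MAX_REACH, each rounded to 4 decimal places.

Link lengths: [1.6, 10.1, 6.4, 10.9, 8.8]
max_reach = 1.6 + 10.1 + 6.4 + 10.9 + 8.8 = 37.8
L_max = max([1.6, 10.1, 6.4, 10.9, 8.8]) = 10.9
S (sum of others) = 37.8 - 10.9 = 26.9
min_reach = max(0, 10.9 - 26.9) = max(0, -16) = 0

Answer: 0.0000 37.8000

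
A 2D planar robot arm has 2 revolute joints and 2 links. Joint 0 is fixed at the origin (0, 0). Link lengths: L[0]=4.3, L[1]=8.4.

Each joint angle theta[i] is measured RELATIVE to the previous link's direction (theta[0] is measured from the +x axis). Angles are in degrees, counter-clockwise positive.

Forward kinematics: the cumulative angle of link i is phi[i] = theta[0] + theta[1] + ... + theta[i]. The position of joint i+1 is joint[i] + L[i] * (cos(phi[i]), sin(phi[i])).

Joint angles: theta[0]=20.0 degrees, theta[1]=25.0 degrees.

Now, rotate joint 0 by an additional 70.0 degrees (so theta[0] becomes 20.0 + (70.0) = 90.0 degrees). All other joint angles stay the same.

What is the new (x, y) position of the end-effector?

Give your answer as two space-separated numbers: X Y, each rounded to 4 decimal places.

joint[0] = (0.0000, 0.0000)  (base)
link 0: phi[0] = 90 = 90 deg
  cos(90 deg) = 0.0000, sin(90 deg) = 1.0000
  joint[1] = (0.0000, 0.0000) + 4.3 * (0.0000, 1.0000) = (0.0000 + 0.0000, 0.0000 + 4.3000) = (0.0000, 4.3000)
link 1: phi[1] = 90 + 25 = 115 deg
  cos(115 deg) = -0.4226, sin(115 deg) = 0.9063
  joint[2] = (0.0000, 4.3000) + 8.4 * (-0.4226, 0.9063) = (0.0000 + -3.5500, 4.3000 + 7.6130) = (-3.5500, 11.9130)
End effector: (-3.5500, 11.9130)

Answer: -3.5500 11.9130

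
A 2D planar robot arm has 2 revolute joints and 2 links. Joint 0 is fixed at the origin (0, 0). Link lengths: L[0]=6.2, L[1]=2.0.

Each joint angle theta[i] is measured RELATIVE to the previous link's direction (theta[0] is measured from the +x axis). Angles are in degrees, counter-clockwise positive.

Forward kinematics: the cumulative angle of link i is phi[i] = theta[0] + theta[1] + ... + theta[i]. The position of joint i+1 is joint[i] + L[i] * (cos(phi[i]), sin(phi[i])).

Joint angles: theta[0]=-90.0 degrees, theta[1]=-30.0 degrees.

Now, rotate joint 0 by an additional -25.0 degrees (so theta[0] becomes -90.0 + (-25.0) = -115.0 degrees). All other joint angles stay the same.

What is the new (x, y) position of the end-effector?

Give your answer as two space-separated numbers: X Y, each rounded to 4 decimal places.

joint[0] = (0.0000, 0.0000)  (base)
link 0: phi[0] = -115 = -115 deg
  cos(-115 deg) = -0.4226, sin(-115 deg) = -0.9063
  joint[1] = (0.0000, 0.0000) + 6.2 * (-0.4226, -0.9063) = (0.0000 + -2.6202, 0.0000 + -5.6191) = (-2.6202, -5.6191)
link 1: phi[1] = -115 + -30 = -145 deg
  cos(-145 deg) = -0.8192, sin(-145 deg) = -0.5736
  joint[2] = (-2.6202, -5.6191) + 2 * (-0.8192, -0.5736) = (-2.6202 + -1.6383, -5.6191 + -1.1472) = (-4.2585, -6.7663)
End effector: (-4.2585, -6.7663)

Answer: -4.2585 -6.7663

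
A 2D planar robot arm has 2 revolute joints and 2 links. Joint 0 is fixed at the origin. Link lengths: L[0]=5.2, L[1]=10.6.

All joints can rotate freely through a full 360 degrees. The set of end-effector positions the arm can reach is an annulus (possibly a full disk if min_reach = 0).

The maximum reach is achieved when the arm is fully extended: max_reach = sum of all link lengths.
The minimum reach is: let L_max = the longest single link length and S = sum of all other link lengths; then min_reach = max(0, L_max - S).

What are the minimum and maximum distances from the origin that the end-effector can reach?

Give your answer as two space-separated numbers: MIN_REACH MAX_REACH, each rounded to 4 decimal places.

Link lengths: [5.2, 10.6]
max_reach = 5.2 + 10.6 = 15.8
L_max = max([5.2, 10.6]) = 10.6
S (sum of others) = 15.8 - 10.6 = 5.2
min_reach = max(0, 10.6 - 5.2) = max(0, 5.4) = 5.4

Answer: 5.4000 15.8000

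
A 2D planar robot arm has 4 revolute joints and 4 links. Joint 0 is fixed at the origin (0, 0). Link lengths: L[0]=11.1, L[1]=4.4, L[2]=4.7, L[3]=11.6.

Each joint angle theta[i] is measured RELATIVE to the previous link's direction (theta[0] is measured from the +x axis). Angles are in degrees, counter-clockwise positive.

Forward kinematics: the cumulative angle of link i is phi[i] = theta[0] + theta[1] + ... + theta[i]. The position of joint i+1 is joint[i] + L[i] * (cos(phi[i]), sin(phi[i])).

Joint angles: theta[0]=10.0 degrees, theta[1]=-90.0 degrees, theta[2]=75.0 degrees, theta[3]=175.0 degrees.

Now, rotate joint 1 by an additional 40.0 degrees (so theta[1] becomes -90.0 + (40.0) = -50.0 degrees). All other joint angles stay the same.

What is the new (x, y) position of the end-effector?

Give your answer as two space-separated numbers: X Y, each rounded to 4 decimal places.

joint[0] = (0.0000, 0.0000)  (base)
link 0: phi[0] = 10 = 10 deg
  cos(10 deg) = 0.9848, sin(10 deg) = 0.1736
  joint[1] = (0.0000, 0.0000) + 11.1 * (0.9848, 0.1736) = (0.0000 + 10.9314, 0.0000 + 1.9275) = (10.9314, 1.9275)
link 1: phi[1] = 10 + -50 = -40 deg
  cos(-40 deg) = 0.7660, sin(-40 deg) = -0.6428
  joint[2] = (10.9314, 1.9275) + 4.4 * (0.7660, -0.6428) = (10.9314 + 3.3706, 1.9275 + -2.8283) = (14.3020, -0.9008)
link 2: phi[2] = 10 + -50 + 75 = 35 deg
  cos(35 deg) = 0.8192, sin(35 deg) = 0.5736
  joint[3] = (14.3020, -0.9008) + 4.7 * (0.8192, 0.5736) = (14.3020 + 3.8500, -0.9008 + 2.6958) = (18.1520, 1.7950)
link 3: phi[3] = 10 + -50 + 75 + 175 = 210 deg
  cos(210 deg) = -0.8660, sin(210 deg) = -0.5000
  joint[4] = (18.1520, 1.7950) + 11.6 * (-0.8660, -0.5000) = (18.1520 + -10.0459, 1.7950 + -5.8000) = (8.1061, -4.0050)
End effector: (8.1061, -4.0050)

Answer: 8.1061 -4.0050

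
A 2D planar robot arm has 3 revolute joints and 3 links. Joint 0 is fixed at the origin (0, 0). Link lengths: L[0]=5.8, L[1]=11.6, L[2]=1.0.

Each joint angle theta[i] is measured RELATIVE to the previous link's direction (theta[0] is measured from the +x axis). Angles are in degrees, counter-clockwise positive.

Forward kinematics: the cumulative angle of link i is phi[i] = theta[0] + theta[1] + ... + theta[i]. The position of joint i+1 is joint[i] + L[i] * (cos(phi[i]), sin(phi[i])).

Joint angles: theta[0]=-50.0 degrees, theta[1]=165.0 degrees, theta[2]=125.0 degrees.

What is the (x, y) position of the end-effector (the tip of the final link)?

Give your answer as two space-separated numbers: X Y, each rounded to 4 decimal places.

Answer: -1.6742 5.2041

Derivation:
joint[0] = (0.0000, 0.0000)  (base)
link 0: phi[0] = -50 = -50 deg
  cos(-50 deg) = 0.6428, sin(-50 deg) = -0.7660
  joint[1] = (0.0000, 0.0000) + 5.8 * (0.6428, -0.7660) = (0.0000 + 3.7282, 0.0000 + -4.4431) = (3.7282, -4.4431)
link 1: phi[1] = -50 + 165 = 115 deg
  cos(115 deg) = -0.4226, sin(115 deg) = 0.9063
  joint[2] = (3.7282, -4.4431) + 11.6 * (-0.4226, 0.9063) = (3.7282 + -4.9024, -4.4431 + 10.5132) = (-1.1742, 6.0701)
link 2: phi[2] = -50 + 165 + 125 = 240 deg
  cos(240 deg) = -0.5000, sin(240 deg) = -0.8660
  joint[3] = (-1.1742, 6.0701) + 1 * (-0.5000, -0.8660) = (-1.1742 + -0.5000, 6.0701 + -0.8660) = (-1.6742, 5.2041)
End effector: (-1.6742, 5.2041)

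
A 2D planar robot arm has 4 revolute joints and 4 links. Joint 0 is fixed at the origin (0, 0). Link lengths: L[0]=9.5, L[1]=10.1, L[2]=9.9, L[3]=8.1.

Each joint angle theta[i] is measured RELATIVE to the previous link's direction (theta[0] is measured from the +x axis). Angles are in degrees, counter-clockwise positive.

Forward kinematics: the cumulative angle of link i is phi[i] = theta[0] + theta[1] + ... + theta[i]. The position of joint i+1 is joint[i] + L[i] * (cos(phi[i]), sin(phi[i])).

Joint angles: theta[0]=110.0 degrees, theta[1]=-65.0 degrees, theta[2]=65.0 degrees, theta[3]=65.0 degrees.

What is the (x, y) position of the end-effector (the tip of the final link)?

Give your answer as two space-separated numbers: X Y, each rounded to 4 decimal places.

Answer: -7.5626 26.0778

Derivation:
joint[0] = (0.0000, 0.0000)  (base)
link 0: phi[0] = 110 = 110 deg
  cos(110 deg) = -0.3420, sin(110 deg) = 0.9397
  joint[1] = (0.0000, 0.0000) + 9.5 * (-0.3420, 0.9397) = (0.0000 + -3.2492, 0.0000 + 8.9271) = (-3.2492, 8.9271)
link 1: phi[1] = 110 + -65 = 45 deg
  cos(45 deg) = 0.7071, sin(45 deg) = 0.7071
  joint[2] = (-3.2492, 8.9271) + 10.1 * (0.7071, 0.7071) = (-3.2492 + 7.1418, 8.9271 + 7.1418) = (3.8926, 16.0689)
link 2: phi[2] = 110 + -65 + 65 = 110 deg
  cos(110 deg) = -0.3420, sin(110 deg) = 0.9397
  joint[3] = (3.8926, 16.0689) + 9.9 * (-0.3420, 0.9397) = (3.8926 + -3.3860, 16.0689 + 9.3030) = (0.5066, 25.3718)
link 3: phi[3] = 110 + -65 + 65 + 65 = 175 deg
  cos(175 deg) = -0.9962, sin(175 deg) = 0.0872
  joint[4] = (0.5066, 25.3718) + 8.1 * (-0.9962, 0.0872) = (0.5066 + -8.0692, 25.3718 + 0.7060) = (-7.5626, 26.0778)
End effector: (-7.5626, 26.0778)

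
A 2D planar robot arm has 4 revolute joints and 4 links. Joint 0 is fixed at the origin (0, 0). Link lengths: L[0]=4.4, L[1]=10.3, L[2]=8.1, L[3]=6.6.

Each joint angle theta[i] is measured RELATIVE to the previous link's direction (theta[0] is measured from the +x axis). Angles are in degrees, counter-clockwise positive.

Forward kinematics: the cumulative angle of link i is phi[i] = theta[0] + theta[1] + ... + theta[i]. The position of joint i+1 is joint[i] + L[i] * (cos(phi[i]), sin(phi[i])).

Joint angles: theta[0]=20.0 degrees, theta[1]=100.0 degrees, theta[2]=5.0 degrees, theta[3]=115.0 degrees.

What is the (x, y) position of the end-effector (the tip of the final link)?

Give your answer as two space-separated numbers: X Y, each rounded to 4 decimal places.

joint[0] = (0.0000, 0.0000)  (base)
link 0: phi[0] = 20 = 20 deg
  cos(20 deg) = 0.9397, sin(20 deg) = 0.3420
  joint[1] = (0.0000, 0.0000) + 4.4 * (0.9397, 0.3420) = (0.0000 + 4.1346, 0.0000 + 1.5049) = (4.1346, 1.5049)
link 1: phi[1] = 20 + 100 = 120 deg
  cos(120 deg) = -0.5000, sin(120 deg) = 0.8660
  joint[2] = (4.1346, 1.5049) + 10.3 * (-0.5000, 0.8660) = (4.1346 + -5.1500, 1.5049 + 8.9201) = (-1.0154, 10.4250)
link 2: phi[2] = 20 + 100 + 5 = 125 deg
  cos(125 deg) = -0.5736, sin(125 deg) = 0.8192
  joint[3] = (-1.0154, 10.4250) + 8.1 * (-0.5736, 0.8192) = (-1.0154 + -4.6460, 10.4250 + 6.6351) = (-5.6613, 17.0601)
link 3: phi[3] = 20 + 100 + 5 + 115 = 240 deg
  cos(240 deg) = -0.5000, sin(240 deg) = -0.8660
  joint[4] = (-5.6613, 17.0601) + 6.6 * (-0.5000, -0.8660) = (-5.6613 + -3.3000, 17.0601 + -5.7158) = (-8.9613, 11.3443)
End effector: (-8.9613, 11.3443)

Answer: -8.9613 11.3443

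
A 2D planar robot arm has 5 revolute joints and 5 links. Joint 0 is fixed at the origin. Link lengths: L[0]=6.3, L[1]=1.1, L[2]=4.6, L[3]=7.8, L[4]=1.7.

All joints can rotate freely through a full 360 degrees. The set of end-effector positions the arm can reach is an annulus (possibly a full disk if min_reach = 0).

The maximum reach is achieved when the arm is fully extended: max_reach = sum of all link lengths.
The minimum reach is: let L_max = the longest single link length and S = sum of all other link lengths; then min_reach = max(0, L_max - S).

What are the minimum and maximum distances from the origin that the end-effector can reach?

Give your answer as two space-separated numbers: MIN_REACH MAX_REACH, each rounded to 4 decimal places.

Answer: 0.0000 21.5000

Derivation:
Link lengths: [6.3, 1.1, 4.6, 7.8, 1.7]
max_reach = 6.3 + 1.1 + 4.6 + 7.8 + 1.7 = 21.5
L_max = max([6.3, 1.1, 4.6, 7.8, 1.7]) = 7.8
S (sum of others) = 21.5 - 7.8 = 13.7
min_reach = max(0, 7.8 - 13.7) = max(0, -5.9) = 0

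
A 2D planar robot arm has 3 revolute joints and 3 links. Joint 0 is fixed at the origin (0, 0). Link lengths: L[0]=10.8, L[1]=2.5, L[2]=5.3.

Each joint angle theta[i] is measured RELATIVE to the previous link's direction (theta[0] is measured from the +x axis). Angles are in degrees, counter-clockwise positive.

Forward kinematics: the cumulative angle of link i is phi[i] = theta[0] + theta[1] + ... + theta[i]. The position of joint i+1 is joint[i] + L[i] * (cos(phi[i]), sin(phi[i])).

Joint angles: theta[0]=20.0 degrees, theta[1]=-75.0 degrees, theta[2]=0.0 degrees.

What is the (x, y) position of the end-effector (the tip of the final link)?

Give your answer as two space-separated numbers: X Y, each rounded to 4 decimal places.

Answer: 14.6226 -2.6956

Derivation:
joint[0] = (0.0000, 0.0000)  (base)
link 0: phi[0] = 20 = 20 deg
  cos(20 deg) = 0.9397, sin(20 deg) = 0.3420
  joint[1] = (0.0000, 0.0000) + 10.8 * (0.9397, 0.3420) = (0.0000 + 10.1487, 0.0000 + 3.6938) = (10.1487, 3.6938)
link 1: phi[1] = 20 + -75 = -55 deg
  cos(-55 deg) = 0.5736, sin(-55 deg) = -0.8192
  joint[2] = (10.1487, 3.6938) + 2.5 * (0.5736, -0.8192) = (10.1487 + 1.4339, 3.6938 + -2.0479) = (11.5826, 1.6459)
link 2: phi[2] = 20 + -75 + 0 = -55 deg
  cos(-55 deg) = 0.5736, sin(-55 deg) = -0.8192
  joint[3] = (11.5826, 1.6459) + 5.3 * (0.5736, -0.8192) = (11.5826 + 3.0400, 1.6459 + -4.3415) = (14.6226, -2.6956)
End effector: (14.6226, -2.6956)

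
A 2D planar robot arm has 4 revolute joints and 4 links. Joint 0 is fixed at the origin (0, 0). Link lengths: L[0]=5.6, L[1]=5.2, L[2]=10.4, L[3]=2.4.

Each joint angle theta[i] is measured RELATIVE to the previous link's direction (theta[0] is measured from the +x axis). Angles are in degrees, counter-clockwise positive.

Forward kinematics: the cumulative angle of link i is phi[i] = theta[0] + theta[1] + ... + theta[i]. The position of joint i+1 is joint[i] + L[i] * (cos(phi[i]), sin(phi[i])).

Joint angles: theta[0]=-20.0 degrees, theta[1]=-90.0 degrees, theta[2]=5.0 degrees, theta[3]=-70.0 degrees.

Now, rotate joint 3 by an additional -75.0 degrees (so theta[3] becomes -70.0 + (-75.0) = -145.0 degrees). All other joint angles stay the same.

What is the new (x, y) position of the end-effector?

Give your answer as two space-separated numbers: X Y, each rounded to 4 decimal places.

joint[0] = (0.0000, 0.0000)  (base)
link 0: phi[0] = -20 = -20 deg
  cos(-20 deg) = 0.9397, sin(-20 deg) = -0.3420
  joint[1] = (0.0000, 0.0000) + 5.6 * (0.9397, -0.3420) = (0.0000 + 5.2623, 0.0000 + -1.9153) = (5.2623, -1.9153)
link 1: phi[1] = -20 + -90 = -110 deg
  cos(-110 deg) = -0.3420, sin(-110 deg) = -0.9397
  joint[2] = (5.2623, -1.9153) + 5.2 * (-0.3420, -0.9397) = (5.2623 + -1.7785, -1.9153 + -4.8864) = (3.4838, -6.8017)
link 2: phi[2] = -20 + -90 + 5 = -105 deg
  cos(-105 deg) = -0.2588, sin(-105 deg) = -0.9659
  joint[3] = (3.4838, -6.8017) + 10.4 * (-0.2588, -0.9659) = (3.4838 + -2.6917, -6.8017 + -10.0456) = (0.7921, -16.8473)
link 3: phi[3] = -20 + -90 + 5 + -145 = -250 deg
  cos(-250 deg) = -0.3420, sin(-250 deg) = 0.9397
  joint[4] = (0.7921, -16.8473) + 2.4 * (-0.3420, 0.9397) = (0.7921 + -0.8208, -16.8473 + 2.2553) = (-0.0288, -14.5921)
End effector: (-0.0288, -14.5921)

Answer: -0.0288 -14.5921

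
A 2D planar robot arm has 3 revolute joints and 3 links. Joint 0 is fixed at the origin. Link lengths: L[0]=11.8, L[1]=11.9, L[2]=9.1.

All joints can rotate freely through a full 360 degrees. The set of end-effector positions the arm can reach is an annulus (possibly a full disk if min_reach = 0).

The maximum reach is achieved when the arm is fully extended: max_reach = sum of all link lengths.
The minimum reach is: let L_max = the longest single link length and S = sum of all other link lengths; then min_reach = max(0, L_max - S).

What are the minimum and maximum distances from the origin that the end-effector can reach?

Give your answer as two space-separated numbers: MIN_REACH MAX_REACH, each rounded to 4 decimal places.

Link lengths: [11.8, 11.9, 9.1]
max_reach = 11.8 + 11.9 + 9.1 = 32.8
L_max = max([11.8, 11.9, 9.1]) = 11.9
S (sum of others) = 32.8 - 11.9 = 20.9
min_reach = max(0, 11.9 - 20.9) = max(0, -9) = 0

Answer: 0.0000 32.8000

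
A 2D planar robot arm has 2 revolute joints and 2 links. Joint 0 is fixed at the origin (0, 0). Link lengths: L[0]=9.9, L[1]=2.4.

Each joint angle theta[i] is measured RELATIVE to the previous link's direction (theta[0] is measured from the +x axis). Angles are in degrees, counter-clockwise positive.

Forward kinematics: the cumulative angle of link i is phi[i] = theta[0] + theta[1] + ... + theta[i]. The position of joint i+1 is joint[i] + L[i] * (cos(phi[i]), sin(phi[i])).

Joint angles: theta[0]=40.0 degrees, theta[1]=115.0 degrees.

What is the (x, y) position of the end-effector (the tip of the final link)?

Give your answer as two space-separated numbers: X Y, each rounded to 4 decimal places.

joint[0] = (0.0000, 0.0000)  (base)
link 0: phi[0] = 40 = 40 deg
  cos(40 deg) = 0.7660, sin(40 deg) = 0.6428
  joint[1] = (0.0000, 0.0000) + 9.9 * (0.7660, 0.6428) = (0.0000 + 7.5838, 0.0000 + 6.3636) = (7.5838, 6.3636)
link 1: phi[1] = 40 + 115 = 155 deg
  cos(155 deg) = -0.9063, sin(155 deg) = 0.4226
  joint[2] = (7.5838, 6.3636) + 2.4 * (-0.9063, 0.4226) = (7.5838 + -2.1751, 6.3636 + 1.0143) = (5.4087, 7.3779)
End effector: (5.4087, 7.3779)

Answer: 5.4087 7.3779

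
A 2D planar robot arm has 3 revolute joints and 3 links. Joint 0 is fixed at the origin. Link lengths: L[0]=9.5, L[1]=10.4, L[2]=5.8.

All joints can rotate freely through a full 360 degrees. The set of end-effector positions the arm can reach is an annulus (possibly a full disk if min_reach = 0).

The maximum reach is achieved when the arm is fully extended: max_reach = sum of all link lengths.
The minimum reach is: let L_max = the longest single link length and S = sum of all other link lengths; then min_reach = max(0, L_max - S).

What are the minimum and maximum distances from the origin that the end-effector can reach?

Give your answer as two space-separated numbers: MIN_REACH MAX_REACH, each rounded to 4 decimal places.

Link lengths: [9.5, 10.4, 5.8]
max_reach = 9.5 + 10.4 + 5.8 = 25.7
L_max = max([9.5, 10.4, 5.8]) = 10.4
S (sum of others) = 25.7 - 10.4 = 15.3
min_reach = max(0, 10.4 - 15.3) = max(0, -4.9) = 0

Answer: 0.0000 25.7000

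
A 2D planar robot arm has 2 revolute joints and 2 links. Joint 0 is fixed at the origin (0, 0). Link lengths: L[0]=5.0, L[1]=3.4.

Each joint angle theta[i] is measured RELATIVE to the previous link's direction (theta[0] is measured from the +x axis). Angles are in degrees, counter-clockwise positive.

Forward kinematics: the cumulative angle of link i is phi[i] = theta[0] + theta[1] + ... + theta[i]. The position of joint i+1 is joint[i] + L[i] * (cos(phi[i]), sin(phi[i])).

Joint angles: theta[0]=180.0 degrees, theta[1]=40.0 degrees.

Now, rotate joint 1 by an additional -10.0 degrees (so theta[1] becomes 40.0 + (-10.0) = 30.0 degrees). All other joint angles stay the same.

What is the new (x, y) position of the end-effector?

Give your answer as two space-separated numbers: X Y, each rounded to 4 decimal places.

joint[0] = (0.0000, 0.0000)  (base)
link 0: phi[0] = 180 = 180 deg
  cos(180 deg) = -1.0000, sin(180 deg) = 0.0000
  joint[1] = (0.0000, 0.0000) + 5 * (-1.0000, 0.0000) = (0.0000 + -5.0000, 0.0000 + 0.0000) = (-5.0000, 0.0000)
link 1: phi[1] = 180 + 30 = 210 deg
  cos(210 deg) = -0.8660, sin(210 deg) = -0.5000
  joint[2] = (-5.0000, 0.0000) + 3.4 * (-0.8660, -0.5000) = (-5.0000 + -2.9445, 0.0000 + -1.7000) = (-7.9445, -1.7000)
End effector: (-7.9445, -1.7000)

Answer: -7.9445 -1.7000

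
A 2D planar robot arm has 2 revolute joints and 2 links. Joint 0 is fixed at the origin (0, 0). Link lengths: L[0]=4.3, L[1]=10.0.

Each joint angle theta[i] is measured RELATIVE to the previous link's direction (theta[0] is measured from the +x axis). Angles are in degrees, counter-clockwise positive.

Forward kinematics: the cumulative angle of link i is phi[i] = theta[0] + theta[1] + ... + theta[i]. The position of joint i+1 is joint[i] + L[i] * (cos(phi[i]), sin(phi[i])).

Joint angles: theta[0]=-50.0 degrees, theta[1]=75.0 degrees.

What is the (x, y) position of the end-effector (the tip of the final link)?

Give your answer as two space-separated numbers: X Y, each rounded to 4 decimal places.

joint[0] = (0.0000, 0.0000)  (base)
link 0: phi[0] = -50 = -50 deg
  cos(-50 deg) = 0.6428, sin(-50 deg) = -0.7660
  joint[1] = (0.0000, 0.0000) + 4.3 * (0.6428, -0.7660) = (0.0000 + 2.7640, 0.0000 + -3.2940) = (2.7640, -3.2940)
link 1: phi[1] = -50 + 75 = 25 deg
  cos(25 deg) = 0.9063, sin(25 deg) = 0.4226
  joint[2] = (2.7640, -3.2940) + 10 * (0.9063, 0.4226) = (2.7640 + 9.0631, -3.2940 + 4.2262) = (11.8271, 0.9322)
End effector: (11.8271, 0.9322)

Answer: 11.8271 0.9322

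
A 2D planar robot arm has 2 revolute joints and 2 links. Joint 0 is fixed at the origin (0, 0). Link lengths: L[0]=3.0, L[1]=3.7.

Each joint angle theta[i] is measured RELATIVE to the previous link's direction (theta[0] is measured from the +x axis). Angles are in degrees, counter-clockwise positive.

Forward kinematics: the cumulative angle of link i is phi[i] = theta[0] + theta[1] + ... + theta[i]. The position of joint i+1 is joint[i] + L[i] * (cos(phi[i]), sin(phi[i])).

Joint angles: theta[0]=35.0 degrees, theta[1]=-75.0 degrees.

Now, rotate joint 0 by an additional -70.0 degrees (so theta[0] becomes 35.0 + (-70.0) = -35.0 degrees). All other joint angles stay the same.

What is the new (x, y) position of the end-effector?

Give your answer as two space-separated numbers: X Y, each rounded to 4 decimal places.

joint[0] = (0.0000, 0.0000)  (base)
link 0: phi[0] = -35 = -35 deg
  cos(-35 deg) = 0.8192, sin(-35 deg) = -0.5736
  joint[1] = (0.0000, 0.0000) + 3 * (0.8192, -0.5736) = (0.0000 + 2.4575, 0.0000 + -1.7207) = (2.4575, -1.7207)
link 1: phi[1] = -35 + -75 = -110 deg
  cos(-110 deg) = -0.3420, sin(-110 deg) = -0.9397
  joint[2] = (2.4575, -1.7207) + 3.7 * (-0.3420, -0.9397) = (2.4575 + -1.2655, -1.7207 + -3.4769) = (1.1920, -5.1976)
End effector: (1.1920, -5.1976)

Answer: 1.1920 -5.1976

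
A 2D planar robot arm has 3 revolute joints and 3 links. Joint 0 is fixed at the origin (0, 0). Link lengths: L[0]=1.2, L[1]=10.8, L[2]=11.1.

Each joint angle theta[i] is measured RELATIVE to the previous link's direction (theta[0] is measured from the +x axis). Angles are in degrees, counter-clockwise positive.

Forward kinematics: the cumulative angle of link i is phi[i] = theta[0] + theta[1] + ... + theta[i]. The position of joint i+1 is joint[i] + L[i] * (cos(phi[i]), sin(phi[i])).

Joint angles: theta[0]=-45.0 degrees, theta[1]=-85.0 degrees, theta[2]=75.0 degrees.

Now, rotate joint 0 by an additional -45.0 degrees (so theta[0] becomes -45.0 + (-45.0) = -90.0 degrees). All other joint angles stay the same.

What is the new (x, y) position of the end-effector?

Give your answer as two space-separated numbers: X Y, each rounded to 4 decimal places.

joint[0] = (0.0000, 0.0000)  (base)
link 0: phi[0] = -90 = -90 deg
  cos(-90 deg) = 0.0000, sin(-90 deg) = -1.0000
  joint[1] = (0.0000, 0.0000) + 1.2 * (0.0000, -1.0000) = (0.0000 + 0.0000, 0.0000 + -1.2000) = (0.0000, -1.2000)
link 1: phi[1] = -90 + -85 = -175 deg
  cos(-175 deg) = -0.9962, sin(-175 deg) = -0.0872
  joint[2] = (0.0000, -1.2000) + 10.8 * (-0.9962, -0.0872) = (0.0000 + -10.7589, -1.2000 + -0.9413) = (-10.7589, -2.1413)
link 2: phi[2] = -90 + -85 + 75 = -100 deg
  cos(-100 deg) = -0.1736, sin(-100 deg) = -0.9848
  joint[3] = (-10.7589, -2.1413) + 11.1 * (-0.1736, -0.9848) = (-10.7589 + -1.9275, -2.1413 + -10.9314) = (-12.6864, -13.0726)
End effector: (-12.6864, -13.0726)

Answer: -12.6864 -13.0726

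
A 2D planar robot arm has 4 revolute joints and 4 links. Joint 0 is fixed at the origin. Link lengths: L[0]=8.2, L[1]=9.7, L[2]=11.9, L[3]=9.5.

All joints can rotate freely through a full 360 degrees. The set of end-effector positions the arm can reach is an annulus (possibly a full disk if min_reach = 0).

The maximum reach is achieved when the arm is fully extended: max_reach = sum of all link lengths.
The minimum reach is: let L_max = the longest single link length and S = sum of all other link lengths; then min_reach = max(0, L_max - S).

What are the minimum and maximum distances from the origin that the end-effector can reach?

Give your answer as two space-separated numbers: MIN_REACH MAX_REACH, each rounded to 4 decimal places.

Answer: 0.0000 39.3000

Derivation:
Link lengths: [8.2, 9.7, 11.9, 9.5]
max_reach = 8.2 + 9.7 + 11.9 + 9.5 = 39.3
L_max = max([8.2, 9.7, 11.9, 9.5]) = 11.9
S (sum of others) = 39.3 - 11.9 = 27.4
min_reach = max(0, 11.9 - 27.4) = max(0, -15.5) = 0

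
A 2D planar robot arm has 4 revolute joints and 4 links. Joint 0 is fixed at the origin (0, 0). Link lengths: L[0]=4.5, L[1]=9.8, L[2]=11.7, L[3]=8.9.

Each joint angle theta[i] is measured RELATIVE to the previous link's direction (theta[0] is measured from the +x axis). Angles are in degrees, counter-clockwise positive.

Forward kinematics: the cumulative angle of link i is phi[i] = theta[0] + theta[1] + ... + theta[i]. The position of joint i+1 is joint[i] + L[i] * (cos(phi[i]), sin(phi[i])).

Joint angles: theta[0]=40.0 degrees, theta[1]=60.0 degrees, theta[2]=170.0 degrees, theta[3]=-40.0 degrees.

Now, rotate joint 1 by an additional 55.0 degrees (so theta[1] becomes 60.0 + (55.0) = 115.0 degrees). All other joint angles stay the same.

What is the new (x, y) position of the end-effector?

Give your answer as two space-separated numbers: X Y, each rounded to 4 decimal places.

joint[0] = (0.0000, 0.0000)  (base)
link 0: phi[0] = 40 = 40 deg
  cos(40 deg) = 0.7660, sin(40 deg) = 0.6428
  joint[1] = (0.0000, 0.0000) + 4.5 * (0.7660, 0.6428) = (0.0000 + 3.4472, 0.0000 + 2.8925) = (3.4472, 2.8925)
link 1: phi[1] = 40 + 115 = 155 deg
  cos(155 deg) = -0.9063, sin(155 deg) = 0.4226
  joint[2] = (3.4472, 2.8925) + 9.8 * (-0.9063, 0.4226) = (3.4472 + -8.8818, 2.8925 + 4.1417) = (-5.4346, 7.0342)
link 2: phi[2] = 40 + 115 + 170 = 325 deg
  cos(325 deg) = 0.8192, sin(325 deg) = -0.5736
  joint[3] = (-5.4346, 7.0342) + 11.7 * (0.8192, -0.5736) = (-5.4346 + 9.5841, 7.0342 + -6.7108) = (4.1495, 0.3234)
link 3: phi[3] = 40 + 115 + 170 + -40 = 285 deg
  cos(285 deg) = 0.2588, sin(285 deg) = -0.9659
  joint[4] = (4.1495, 0.3234) + 8.9 * (0.2588, -0.9659) = (4.1495 + 2.3035, 0.3234 + -8.5967) = (6.4530, -8.2734)
End effector: (6.4530, -8.2734)

Answer: 6.4530 -8.2734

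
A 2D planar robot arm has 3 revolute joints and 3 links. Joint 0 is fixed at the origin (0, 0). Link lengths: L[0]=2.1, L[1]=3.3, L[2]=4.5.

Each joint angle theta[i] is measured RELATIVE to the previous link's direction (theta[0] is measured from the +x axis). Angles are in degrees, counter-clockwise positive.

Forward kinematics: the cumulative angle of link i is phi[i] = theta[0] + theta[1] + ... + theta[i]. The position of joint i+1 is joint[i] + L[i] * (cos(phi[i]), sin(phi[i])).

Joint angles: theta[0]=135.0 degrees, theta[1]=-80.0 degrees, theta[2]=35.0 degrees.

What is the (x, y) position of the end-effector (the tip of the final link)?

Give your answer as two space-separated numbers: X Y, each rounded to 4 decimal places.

joint[0] = (0.0000, 0.0000)  (base)
link 0: phi[0] = 135 = 135 deg
  cos(135 deg) = -0.7071, sin(135 deg) = 0.7071
  joint[1] = (0.0000, 0.0000) + 2.1 * (-0.7071, 0.7071) = (0.0000 + -1.4849, 0.0000 + 1.4849) = (-1.4849, 1.4849)
link 1: phi[1] = 135 + -80 = 55 deg
  cos(55 deg) = 0.5736, sin(55 deg) = 0.8192
  joint[2] = (-1.4849, 1.4849) + 3.3 * (0.5736, 0.8192) = (-1.4849 + 1.8928, 1.4849 + 2.7032) = (0.4079, 4.1881)
link 2: phi[2] = 135 + -80 + 35 = 90 deg
  cos(90 deg) = 0.0000, sin(90 deg) = 1.0000
  joint[3] = (0.4079, 4.1881) + 4.5 * (0.0000, 1.0000) = (0.4079 + 0.0000, 4.1881 + 4.5000) = (0.4079, 8.6881)
End effector: (0.4079, 8.6881)

Answer: 0.4079 8.6881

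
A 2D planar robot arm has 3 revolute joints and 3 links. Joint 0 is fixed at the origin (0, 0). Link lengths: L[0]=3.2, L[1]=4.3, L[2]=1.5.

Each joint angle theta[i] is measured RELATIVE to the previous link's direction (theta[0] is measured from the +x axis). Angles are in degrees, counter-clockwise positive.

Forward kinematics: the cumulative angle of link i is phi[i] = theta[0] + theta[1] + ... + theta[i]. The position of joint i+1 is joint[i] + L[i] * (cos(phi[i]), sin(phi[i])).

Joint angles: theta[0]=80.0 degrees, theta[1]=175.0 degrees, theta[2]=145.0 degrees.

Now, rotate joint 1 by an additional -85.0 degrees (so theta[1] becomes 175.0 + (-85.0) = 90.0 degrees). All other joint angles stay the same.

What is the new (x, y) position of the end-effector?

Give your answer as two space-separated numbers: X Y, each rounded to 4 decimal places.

joint[0] = (0.0000, 0.0000)  (base)
link 0: phi[0] = 80 = 80 deg
  cos(80 deg) = 0.1736, sin(80 deg) = 0.9848
  joint[1] = (0.0000, 0.0000) + 3.2 * (0.1736, 0.9848) = (0.0000 + 0.5557, 0.0000 + 3.1514) = (0.5557, 3.1514)
link 1: phi[1] = 80 + 90 = 170 deg
  cos(170 deg) = -0.9848, sin(170 deg) = 0.1736
  joint[2] = (0.5557, 3.1514) + 4.3 * (-0.9848, 0.1736) = (0.5557 + -4.2347, 3.1514 + 0.7467) = (-3.6790, 3.8981)
link 2: phi[2] = 80 + 90 + 145 = 315 deg
  cos(315 deg) = 0.7071, sin(315 deg) = -0.7071
  joint[3] = (-3.6790, 3.8981) + 1.5 * (0.7071, -0.7071) = (-3.6790 + 1.0607, 3.8981 + -1.0607) = (-2.6183, 2.8374)
End effector: (-2.6183, 2.8374)

Answer: -2.6183 2.8374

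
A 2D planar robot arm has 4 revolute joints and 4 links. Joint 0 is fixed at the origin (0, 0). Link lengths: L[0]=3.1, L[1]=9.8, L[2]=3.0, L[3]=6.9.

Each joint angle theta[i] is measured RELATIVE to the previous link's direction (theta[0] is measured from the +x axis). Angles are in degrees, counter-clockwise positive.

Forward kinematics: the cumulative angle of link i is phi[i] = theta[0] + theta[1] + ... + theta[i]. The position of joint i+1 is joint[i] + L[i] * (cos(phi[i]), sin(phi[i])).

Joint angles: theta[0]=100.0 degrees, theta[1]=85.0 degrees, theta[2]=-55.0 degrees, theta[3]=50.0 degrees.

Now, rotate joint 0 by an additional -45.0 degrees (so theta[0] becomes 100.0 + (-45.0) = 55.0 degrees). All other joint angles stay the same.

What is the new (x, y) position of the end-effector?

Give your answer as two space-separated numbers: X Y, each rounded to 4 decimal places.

joint[0] = (0.0000, 0.0000)  (base)
link 0: phi[0] = 55 = 55 deg
  cos(55 deg) = 0.5736, sin(55 deg) = 0.8192
  joint[1] = (0.0000, 0.0000) + 3.1 * (0.5736, 0.8192) = (0.0000 + 1.7781, 0.0000 + 2.5394) = (1.7781, 2.5394)
link 1: phi[1] = 55 + 85 = 140 deg
  cos(140 deg) = -0.7660, sin(140 deg) = 0.6428
  joint[2] = (1.7781, 2.5394) + 9.8 * (-0.7660, 0.6428) = (1.7781 + -7.5072, 2.5394 + 6.2993) = (-5.7291, 8.8387)
link 2: phi[2] = 55 + 85 + -55 = 85 deg
  cos(85 deg) = 0.0872, sin(85 deg) = 0.9962
  joint[3] = (-5.7291, 8.8387) + 3 * (0.0872, 0.9962) = (-5.7291 + 0.2615, 8.8387 + 2.9886) = (-5.4677, 11.8273)
link 3: phi[3] = 55 + 85 + -55 + 50 = 135 deg
  cos(135 deg) = -0.7071, sin(135 deg) = 0.7071
  joint[4] = (-5.4677, 11.8273) + 6.9 * (-0.7071, 0.7071) = (-5.4677 + -4.8790, 11.8273 + 4.8790) = (-10.3467, 16.7063)
End effector: (-10.3467, 16.7063)

Answer: -10.3467 16.7063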